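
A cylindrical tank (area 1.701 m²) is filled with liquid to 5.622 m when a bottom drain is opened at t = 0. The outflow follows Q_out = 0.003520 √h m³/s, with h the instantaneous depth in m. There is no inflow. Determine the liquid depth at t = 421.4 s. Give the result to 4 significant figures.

A dh/dt = −Q_out = −0.003520 √h.
This is separable: 2 d(√h)/dt = −0.003520/A, so √h = √h₀ − (0.003520/(2A)) t.
√h = √5.622 − 0.003520·421.4/(2·1.701) = 2.37108 − 0.436016 = 1.93506.
h = 1.93506² = 3.74445 m.

3.744 m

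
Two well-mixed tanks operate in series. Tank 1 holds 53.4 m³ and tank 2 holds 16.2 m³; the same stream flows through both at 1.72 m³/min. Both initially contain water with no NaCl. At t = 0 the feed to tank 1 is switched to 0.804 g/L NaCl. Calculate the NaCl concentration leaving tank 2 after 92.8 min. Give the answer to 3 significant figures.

0.746 g/L

Time constants: τᵢ = Vᵢ/Q for each well-mixed tank.
τ₁ = 53.4/1.72 = 31.047 min; τ₂ = 16.2/1.72 = 9.4186 min.
Tank 1: C₁ = C_in(1 − e^(−t/τ₁)). Tank 2 (τ₁ ≠ τ₂): C₂ = C_in[1 − (τ₁ e^(−t/τ₁) − τ₂ e^(−t/τ₂))/(τ₁ − τ₂)].
At t = 92.8: e^(−t/τ₁) = 0.050335, e^(−t/τ₂) = 5.2598e-05.
C₂ = 0.804·[1 − (31.047·0.050335 − 9.4186·5.2598e-05)/(21.628)] = 0.804·0.92777 = 0.74593 g/L.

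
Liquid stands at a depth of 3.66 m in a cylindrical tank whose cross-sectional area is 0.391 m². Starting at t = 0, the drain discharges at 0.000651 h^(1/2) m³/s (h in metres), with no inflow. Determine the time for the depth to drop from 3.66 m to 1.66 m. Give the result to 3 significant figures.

With no inflow, A dh/dt = −0.000651 √h.
This is separable: 2 d(√h)/dt = −0.000651/A, so √h = √h₀ − (0.000651/(2A)) t.
t = 2A(√h₀ − √h)/0.000651 = 2·0.391·(√3.66 − √1.66)/0.000651
  = 0.78200 × (1.9131 − 1.2884) / 0.000651 = 750.41 s.

750 s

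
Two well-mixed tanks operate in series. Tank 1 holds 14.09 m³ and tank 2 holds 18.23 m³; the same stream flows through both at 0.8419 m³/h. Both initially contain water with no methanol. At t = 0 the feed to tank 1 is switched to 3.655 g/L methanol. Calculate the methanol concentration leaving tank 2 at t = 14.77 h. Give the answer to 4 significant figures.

Time constants: τᵢ = Vᵢ/Q for each well-mixed tank.
τ₁ = 14.09/0.8419 = 16.7360 h; τ₂ = 18.23/0.8419 = 21.6534 h.
Tank 1: C₁ = C_in(1 − e^(−t/τ₁)). Tank 2 (τ₁ ≠ τ₂): C₂ = C_in[1 − (τ₁ e^(−t/τ₁) − τ₂ e^(−t/τ₂))/(τ₁ − τ₂)].
At t = 14.77: e^(−t/τ₁) = 0.413734, e^(−t/τ₂) = 0.505549.
C₂ = 3.655·[1 − (16.7360·0.413734 − 21.6534·0.505549)/(-4.91745)] = 3.655·0.181970 = 0.665100 g/L.

0.6651 g/L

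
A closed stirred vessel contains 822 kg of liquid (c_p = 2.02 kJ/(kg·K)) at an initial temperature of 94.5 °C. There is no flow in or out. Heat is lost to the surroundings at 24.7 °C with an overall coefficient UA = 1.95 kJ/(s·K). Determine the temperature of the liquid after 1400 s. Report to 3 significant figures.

38.2 °C

Lumped-capacitance energy balance: M c_p dT/dt = UA(T_amb − T).
dT/dt = (T_ss − T)/τ with T_ss = T_amb = 24.700 °C, τ = M c_p/UA = 822·2.02/1.95 = 851.51 s.
Integrating: T(t) = T_ss + (T₀ − T_ss) e^(−t/τ).
T(1400) = 24.700 + (69.800)·0.19318 = 38.184 °C.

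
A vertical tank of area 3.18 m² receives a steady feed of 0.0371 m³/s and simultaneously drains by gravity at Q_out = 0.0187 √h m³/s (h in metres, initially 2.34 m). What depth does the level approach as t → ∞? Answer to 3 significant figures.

3.94 m

Level balance: A dh/dt = 0.0371 − 0.0187 √h. Setting dh/dt = 0:
Q_in = 0.0187 √h_ss ⇒ √h_ss = 0.0371/0.0187 = 1.9840.
h_ss = 1.9840² = 3.9361 m. (Since h₀ = 2.34 m < h_ss, the level will rise toward this value.)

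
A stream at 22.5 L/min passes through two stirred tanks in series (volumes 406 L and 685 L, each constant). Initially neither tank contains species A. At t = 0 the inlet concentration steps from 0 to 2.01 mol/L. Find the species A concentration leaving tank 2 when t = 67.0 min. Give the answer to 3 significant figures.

1.53 mol/L

Each tank obeys Vᵢ dCᵢ/dt = Q(Cᵢ₋₁ − Cᵢ), so τᵢ = Vᵢ/Q.
τ₁ = 406/22.5 = 18.044 min; τ₂ = 685/22.5 = 30.444 min.
Solving the cascade with C₁(0)=C₂(0)=0 gives C₂(t) = C_in[1 − (τ₁ e^(−t/τ₁) − τ₂ e^(−t/τ₂))/(τ₁ − τ₂)].
At t = 67.0: e^(−t/τ₁) = 0.024403, e^(−t/τ₂) = 0.11072.
C₂ = 2.01·[1 − (18.044·0.024403 − 30.444·0.11072)/(-12.400)] = 2.01·0.76367 = 1.5350 mol/L.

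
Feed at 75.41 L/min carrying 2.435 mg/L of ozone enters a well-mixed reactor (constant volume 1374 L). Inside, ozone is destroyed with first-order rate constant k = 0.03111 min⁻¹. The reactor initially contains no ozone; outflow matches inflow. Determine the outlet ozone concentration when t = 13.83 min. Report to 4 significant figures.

1.081 mg/L

V dC/dt = Q(C_in − C) − k V C.
dC/dt = (Q/V) C_in − (Q/V + k) C; effective rate a = Q/V + k = 0.0548836 + 0.03111 = 0.0859936 min⁻¹.
C_ss = Q C_in/(Q + kV) = 1.55409 mg/L; C(t) = C_ss + (C₀ − C_ss) e^(−a t).
C(13.83) = 1.55409 + (-1.55409)·e^(−0.0859936·13.83) = 1.55409 + (-1.55409)·0.304437 = 1.08097 mg/L.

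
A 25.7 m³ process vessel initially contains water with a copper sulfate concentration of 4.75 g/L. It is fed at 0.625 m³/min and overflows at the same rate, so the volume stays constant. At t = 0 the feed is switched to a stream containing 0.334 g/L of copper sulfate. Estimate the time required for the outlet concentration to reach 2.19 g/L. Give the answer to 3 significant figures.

Species balance: V dC/dt = Q(C_in − C) ⇒ τ = V/Q = 41.120 min.
C(t) = C_in + (C₀ − C_in) e^(−t/τ). Set C = 2.19 and solve for t:
e^(−t/τ) = (C − C_in)/(C₀ − C_in) = (2.19 − 0.334)/(4.75 − 0.334) = 0.42029
t = −τ ln(…) = 41.120 × 0.86681 = 35.643 min.

35.6 min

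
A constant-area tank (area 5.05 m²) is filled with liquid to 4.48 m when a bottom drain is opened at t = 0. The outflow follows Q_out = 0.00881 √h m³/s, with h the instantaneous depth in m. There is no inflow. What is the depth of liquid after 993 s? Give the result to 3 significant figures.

1.56 m

Volume balance on the tank: A dh/dt = −0.00881 √h.
Separate and integrate: 2(√h − √h₀) = −(0.00881/A) t.
√h = √4.48 − 0.00881·993/(2·5.05) = 2.1166 − 0.86617 = 1.2504.
h = 1.2504² = 1.5636 m.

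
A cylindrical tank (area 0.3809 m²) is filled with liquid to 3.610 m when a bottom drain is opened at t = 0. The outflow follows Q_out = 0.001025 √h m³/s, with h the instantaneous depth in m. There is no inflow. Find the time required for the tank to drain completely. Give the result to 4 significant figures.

1412 s

A dh/dt = −Q_out = −0.001025 √h.
This is separable: 2 d(√h)/dt = −0.001025/A, so √h = √h₀ − (0.001025/(2A)) t.
Set h = 0: 2√h₀ = (0.001025/A) t_empty ⇒ t_empty = 2A√h₀/0.001025.
t_empty = 2·0.3809·√3.610/0.001025 = 0.761800·1.90000/0.001025 = 1412.12 s.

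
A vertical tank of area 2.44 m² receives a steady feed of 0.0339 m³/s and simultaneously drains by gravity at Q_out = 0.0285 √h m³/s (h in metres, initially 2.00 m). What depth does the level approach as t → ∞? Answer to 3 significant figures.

Level balance: A dh/dt = 0.0339 − 0.0285 √h. Setting dh/dt = 0:
Q_in = 0.0285 √h_ss ⇒ √h_ss = 0.0339/0.0285 = 1.1895.
h_ss = 1.1895² = 1.4148 m. (Since h₀ = 2.00 m > h_ss, the level will fall toward this value.)

1.41 m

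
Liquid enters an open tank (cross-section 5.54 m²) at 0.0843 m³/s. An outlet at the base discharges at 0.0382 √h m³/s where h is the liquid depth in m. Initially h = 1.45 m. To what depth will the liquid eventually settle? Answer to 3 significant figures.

Level balance: A dh/dt = 0.0843 − 0.0382 √h. Setting dh/dt = 0:
Q_in = 0.0382 √h_ss ⇒ √h_ss = 0.0843/0.0382 = 2.2068.
h_ss = 2.2068² = 4.8700 m. (Since h₀ = 1.45 m < h_ss, the level will rise toward this value.)

4.87 m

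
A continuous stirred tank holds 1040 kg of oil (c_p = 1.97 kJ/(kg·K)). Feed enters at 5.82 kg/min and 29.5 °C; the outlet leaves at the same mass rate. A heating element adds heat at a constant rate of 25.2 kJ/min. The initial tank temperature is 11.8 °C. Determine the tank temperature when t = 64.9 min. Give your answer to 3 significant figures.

First-law balance (no shaft work): M c_p dT/dt = ṁ c_p (T_in − T) + 25.2.
τ = M/ṁ = 178.69 min; T_ss = T_in + Q̇/(ṁ c_p) = 29.5 + 25.2/(5.82·1.97) = 31.698 °C.
Integrating: T(t) = T_ss + (T₀ − T_ss) e^(−t/τ).
T(64.9) = 31.698 + (-19.898)·e^(−64.9/178.69) = 31.698 + (-19.898)·0.69545 = 17.860 °C.

17.9 °C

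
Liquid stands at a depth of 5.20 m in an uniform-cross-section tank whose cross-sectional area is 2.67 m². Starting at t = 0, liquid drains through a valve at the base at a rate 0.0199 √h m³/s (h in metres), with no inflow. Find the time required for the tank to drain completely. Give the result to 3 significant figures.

A dh/dt = −Q_out = −0.0199 √h.
Separate and integrate: 2(√h − √h₀) = −(0.0199/A) t.
Set h = 0: 2√h₀ = (0.0199/A) t_empty ⇒ t_empty = 2A√h₀/0.0199.
t_empty = 2·2.67·√5.20/0.0199 = 5.3400·2.2804/0.0199 = 611.91 s.

612 s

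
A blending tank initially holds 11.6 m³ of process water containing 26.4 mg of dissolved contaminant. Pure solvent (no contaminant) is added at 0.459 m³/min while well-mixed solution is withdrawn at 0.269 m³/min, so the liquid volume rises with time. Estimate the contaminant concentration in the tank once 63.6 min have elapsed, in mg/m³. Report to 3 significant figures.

0.406 mg/m³

Let m(t) be the amount of contaminant. Volume: V(t) = V₀ + (Q_in − Q_out) t = 11.6 + 0.19000 t; V(63.6) = 23.684 m³.
No contaminant enters, so dm/dt = −Q_out · (m/V).
Separate: dm/m = −Q_out dt/V(t) ⇒ ln(m/m₀) = −(Q_out/(Q_in−Q_out)) ln(V/V₀).
m = m₀ (V₀/V)^(Q_out/(Q_in−Q_out)) = 26.4 × (11.6/23.684)^(1.4158) = 9.6098 mg.
C = m/V = 9.6098/23.684 = 0.40575 mg/m³.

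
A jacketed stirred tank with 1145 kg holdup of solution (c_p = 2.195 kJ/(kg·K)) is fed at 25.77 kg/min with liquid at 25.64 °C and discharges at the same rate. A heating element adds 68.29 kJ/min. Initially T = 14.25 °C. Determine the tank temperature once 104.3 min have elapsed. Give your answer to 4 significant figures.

First-law balance (no shaft work): M c_p dT/dt = ṁ c_p (T_in − T) + 68.29.
τ = M/ṁ = 44.4315 min; T_ss = T_in + Q̇/(ṁ c_p) = 25.64 + 68.29/(25.77·2.195) = 26.8473 °C.
Integrating: T(t) = T_ss + (T₀ − T_ss) e^(−t/τ).
T(104.3) = 26.8473 + (-12.5973)·e^(−104.3/44.4315) = 26.8473 + (-12.5973)·0.0956143 = 25.6428 °C.

25.64 °C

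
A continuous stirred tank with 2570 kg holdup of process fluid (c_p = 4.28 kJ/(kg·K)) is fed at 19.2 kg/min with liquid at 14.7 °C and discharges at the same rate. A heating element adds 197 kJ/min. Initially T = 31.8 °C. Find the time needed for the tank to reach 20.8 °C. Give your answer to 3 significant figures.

185 min

Energy balance: M c_p dT/dt = ṁ c_p (T_in − T) + 197.
τ = M/ṁ = 133.85 min; T_ss = T_in + Q̇/(ṁ c_p) = 17.097 °C.
T(t) = T_ss + (T₀ − T_ss) e^(−t/τ). Set T = 20.8:
e^(−t/τ) = (20.8 − 17.097)/(31.8 − 17.097) = 0.25184
t = −133.85 · ln(0.25184) = 184.58 min.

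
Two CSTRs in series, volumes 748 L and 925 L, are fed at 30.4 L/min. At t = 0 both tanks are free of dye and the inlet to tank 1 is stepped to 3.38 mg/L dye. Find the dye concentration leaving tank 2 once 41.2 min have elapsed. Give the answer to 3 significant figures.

Time constants: τᵢ = Vᵢ/Q for each well-mixed tank.
τ₁ = 748/30.4 = 24.605 min; τ₂ = 925/30.4 = 30.428 min.
Tank 1: C₁ = C_in(1 − e^(−t/τ₁)). Tank 2 (τ₁ ≠ τ₂): C₂ = C_in[1 − (τ₁ e^(−t/τ₁) − τ₂ e^(−t/τ₂))/(τ₁ − τ₂)].
At t = 41.2: e^(−t/τ₁) = 0.18741, e^(−t/τ₂) = 0.25820.
C₂ = 3.38·[1 − (24.605·0.18741 − 30.428·0.25820)/(-5.8224)] = 3.38·0.44267 = 1.4962 mg/L.

1.50 mg/L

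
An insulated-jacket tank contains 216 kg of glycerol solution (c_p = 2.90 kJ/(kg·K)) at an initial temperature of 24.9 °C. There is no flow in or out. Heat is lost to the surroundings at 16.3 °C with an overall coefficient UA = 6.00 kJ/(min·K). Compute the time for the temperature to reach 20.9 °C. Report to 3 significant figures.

65.3 min

Unsteady energy balance on the tank contents: M c_p dT/dt = −UA(T − T_amb).
τ = M c_p/UA = 104.40 min; T_ss = T_amb = 16.300 °C.
T(t) = T_ss + (T₀ − T_ss)e^(−t/τ); set T = 20.9:
t = −τ ln[(T − T_ss)/(T₀ − T_ss)] = −104.40 · ln(0.53488) = 65.324 min.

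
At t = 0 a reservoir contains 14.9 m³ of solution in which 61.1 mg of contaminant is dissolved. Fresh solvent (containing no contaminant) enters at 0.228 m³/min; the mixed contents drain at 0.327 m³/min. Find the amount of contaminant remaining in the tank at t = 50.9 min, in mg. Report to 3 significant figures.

15.6 mg

Total volume: dV/dt = Q_in − Q_out = -0.099000 m³/min, so V(t) = 14.9 − 0.099000 t and V(50.9) = 9.8609 m³.
Species balance (pure solvent in): dm/dt = −Q_out · m/V(t).
dm/m = −Q_out dt/(V₀ − 0.099000 t); integrating gives ln(m/m₀) = −(Q_out/(Q_in−Q_out)) ln(V/V₀).
m = m₀ (V₀/V)^(Q_out/(Q_in−Q_out)) = 61.1 × (14.9/9.8609)^(-3.3030) = 15.628 mg.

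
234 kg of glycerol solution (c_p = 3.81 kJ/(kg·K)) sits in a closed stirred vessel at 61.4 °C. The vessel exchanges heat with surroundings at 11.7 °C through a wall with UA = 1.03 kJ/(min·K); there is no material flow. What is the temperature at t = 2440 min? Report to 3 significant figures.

14.7 °C

First-law balance (no shaft work): M c_p dT/dt = −UA(T − T_amb).
dT/dt = (T_ss − T)/τ with T_ss = T_amb = 11.700 °C, τ = M c_p/UA = 234·3.81/1.03 = 865.57 min.
Integrating: T(t) = T_ss + (T₀ − T_ss) e^(−t/τ).
T(2440) = 11.700 + (49.700)·0.059669 = 14.666 °C.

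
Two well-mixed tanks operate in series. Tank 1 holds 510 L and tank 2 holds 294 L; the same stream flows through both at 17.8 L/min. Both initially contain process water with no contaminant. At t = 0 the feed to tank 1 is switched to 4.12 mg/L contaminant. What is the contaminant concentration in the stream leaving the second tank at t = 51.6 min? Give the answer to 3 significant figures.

2.76 mg/L

Each tank obeys Vᵢ dCᵢ/dt = Q(Cᵢ₋₁ − Cᵢ), so τᵢ = Vᵢ/Q.
τ₁ = 510/17.8 = 28.652 min; τ₂ = 294/17.8 = 16.517 min.
Solving the cascade with C₁(0)=C₂(0)=0 gives C₂(t) = C_in[1 − (τ₁ e^(−t/τ₁) − τ₂ e^(−t/τ₂))/(τ₁ − τ₂)].
At t = 51.6: e^(−t/τ₁) = 0.16514, e^(−t/τ₂) = 0.043977.
C₂ = 4.12·[1 − (28.652·0.16514 − 16.517·0.043977)/(12.135)] = 4.12·0.66994 = 2.7601 mg/L.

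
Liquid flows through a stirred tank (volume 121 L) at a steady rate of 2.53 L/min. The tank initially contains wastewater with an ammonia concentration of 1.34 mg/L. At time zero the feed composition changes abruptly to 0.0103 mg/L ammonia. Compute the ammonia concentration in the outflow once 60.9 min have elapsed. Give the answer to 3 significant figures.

Transient balance on the dissolved component: V dC/dt = Q(C_in − C).
So dC/dt = (C_in − C)/τ with τ = V/Q = 121/2.53 = 47.826 min.
Integrating: C(t) = C_in + (C₀ − C_in) e^(−t/τ).
C(60.9) = 0.0103 + (1.34 − 0.0103)·e^(−60.9/47.826) = 0.0103 + (1.3297)·0.27989 = 0.38247 mg/L.

0.382 mg/L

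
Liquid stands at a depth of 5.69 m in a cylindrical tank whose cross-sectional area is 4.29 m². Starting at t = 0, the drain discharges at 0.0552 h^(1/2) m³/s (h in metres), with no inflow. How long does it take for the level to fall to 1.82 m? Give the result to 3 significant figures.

161 s

A dh/dt = −Q_out = −0.0552 √h.
This is separable: 2 d(√h)/dt = −0.0552/A, so √h = √h₀ − (0.0552/(2A)) t.
t = 2A(√h₀ − √h)/0.0552 = 2·4.29·(√5.69 − √1.82)/0.0552
  = 8.5800 × (2.3854 − 1.3491) / 0.0552 = 161.08 s.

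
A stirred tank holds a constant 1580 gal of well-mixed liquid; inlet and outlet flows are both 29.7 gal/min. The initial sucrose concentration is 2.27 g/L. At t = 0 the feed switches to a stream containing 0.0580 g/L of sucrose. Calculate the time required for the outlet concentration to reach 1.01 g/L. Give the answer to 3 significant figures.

44.9 min

Species balance: V dC/dt = Q(C_in − C) ⇒ τ = V/Q = 53.199 min.
C(t) = C_in + (C₀ − C_in) e^(−t/τ). Set C = 1.01 and solve for t:
e^(−t/τ) = (C − C_in)/(C₀ − C_in) = (1.01 − 0.0580)/(2.27 − 0.0580) = 0.43038
t = −τ ln(…) = 53.199 × 0.84309 = 44.851 min.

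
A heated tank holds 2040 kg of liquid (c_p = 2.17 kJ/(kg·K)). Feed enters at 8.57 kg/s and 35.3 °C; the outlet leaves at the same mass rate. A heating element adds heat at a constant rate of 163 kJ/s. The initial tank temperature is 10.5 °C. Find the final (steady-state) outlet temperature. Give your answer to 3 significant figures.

First-law balance (no shaft work): M c_p dT/dt = ṁ c_p (T_in − T) + 163.
At steady state dT/dt = 0 ⇒ T_ss = T_in + Q̇/(ṁ c_p) = 35.3 + 163/(8.57·2.17) = 44.065 °C.

44.1 °C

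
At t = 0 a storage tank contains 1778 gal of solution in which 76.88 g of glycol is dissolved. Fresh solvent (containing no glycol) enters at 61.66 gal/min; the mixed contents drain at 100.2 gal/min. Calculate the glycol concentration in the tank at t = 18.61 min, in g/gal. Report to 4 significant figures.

Total volume: dV/dt = Q_in − Q_out = -38.5400 gal/min, so V(t) = 1778 − 38.5400 t and V(18.61) = 1060.77 gal.
Solute balance: dm/dt = 0 − Q_out C = −Q_out m/V(t).
dm/m = −Q_out dt/(V₀ − 38.5400 t); integrating gives ln(m/m₀) = −(Q_out/(Q_in−Q_out)) ln(V/V₀).
m = m₀ (V₀/V)^(Q_out/(Q_in−Q_out)) = 76.88 × (1778/1060.77)^(-2.59990) = 20.0738 g.
C = m/V = 20.0738/1060.77 = 0.0189238 g/gal.

0.01892 g/gal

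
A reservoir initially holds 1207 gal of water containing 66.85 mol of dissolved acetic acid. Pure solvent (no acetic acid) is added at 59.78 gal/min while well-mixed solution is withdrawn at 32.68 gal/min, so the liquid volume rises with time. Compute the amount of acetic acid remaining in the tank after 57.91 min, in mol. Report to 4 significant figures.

24.48 mol

Let m(t) be the amount of acetic acid. Volume: V(t) = V₀ + (Q_in − Q_out) t = 1207 + 27.1000 t; V(57.91) = 2776.36 gal.
Solute balance: dm/dt = 0 − Q_out C = −Q_out m/V(t).
Separate: dm/m = −Q_out dt/V(t) ⇒ ln(m/m₀) = −(Q_out/(Q_in−Q_out)) ln(V/V₀).
m = m₀ (V₀/V)^(Q_out/(Q_in−Q_out)) = 66.85 × (1207/2776.36)^(1.20590) = 24.4818 mol.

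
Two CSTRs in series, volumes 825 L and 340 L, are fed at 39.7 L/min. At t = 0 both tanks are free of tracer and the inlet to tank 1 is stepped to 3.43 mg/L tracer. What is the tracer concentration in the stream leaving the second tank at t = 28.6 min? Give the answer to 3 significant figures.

Each tank obeys Vᵢ dCᵢ/dt = Q(Cᵢ₋₁ − Cᵢ), so τᵢ = Vᵢ/Q.
τ₁ = 825/39.7 = 20.781 min; τ₂ = 340/39.7 = 8.5642 min.
Solving the cascade with C₁(0)=C₂(0)=0 gives C₂(t) = C_in[1 − (τ₁ e^(−t/τ₁) − τ₂ e^(−t/τ₂))/(τ₁ − τ₂)].
At t = 28.6: e^(−t/τ₁) = 0.25252, e^(−t/τ₂) = 0.035456.
C₂ = 3.43·[1 − (20.781·0.25252 − 8.5642·0.035456)/(12.217)] = 3.43·0.59531 = 2.0419 mg/L.

2.04 mg/L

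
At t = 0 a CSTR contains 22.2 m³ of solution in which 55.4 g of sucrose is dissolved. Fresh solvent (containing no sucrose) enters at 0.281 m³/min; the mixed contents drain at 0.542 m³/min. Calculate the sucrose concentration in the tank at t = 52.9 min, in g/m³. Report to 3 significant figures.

Total volume: dV/dt = Q_in − Q_out = -0.26100 m³/min, so V(t) = 22.2 − 0.26100 t and V(52.9) = 8.3931 m³.
Solute balance: dm/dt = 0 − Q_out C = −Q_out m/V(t).
dm/m = −Q_out dt/(V₀ − 0.26100 t); integrating gives ln(m/m₀) = −(Q_out/(Q_in−Q_out)) ln(V/V₀).
m = m₀ (V₀/V)^(Q_out/(Q_in−Q_out)) = 55.4 × (22.2/8.3931)^(-2.0766) = 7.3498 g.
C = m/V = 7.3498/8.3931 = 0.87570 g/m³.

0.876 g/m³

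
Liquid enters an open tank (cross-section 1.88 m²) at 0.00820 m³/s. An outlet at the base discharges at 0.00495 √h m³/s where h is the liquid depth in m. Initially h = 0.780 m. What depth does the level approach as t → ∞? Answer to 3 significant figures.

2.74 m

Level balance: A dh/dt = 0.00820 − 0.00495 √h. Setting dh/dt = 0:
Q_in = 0.00495 √h_ss ⇒ √h_ss = 0.00820/0.00495 = 1.6566.
h_ss = 1.6566² = 2.7442 m. (Since h₀ = 0.780 m < h_ss, the level will rise toward this value.)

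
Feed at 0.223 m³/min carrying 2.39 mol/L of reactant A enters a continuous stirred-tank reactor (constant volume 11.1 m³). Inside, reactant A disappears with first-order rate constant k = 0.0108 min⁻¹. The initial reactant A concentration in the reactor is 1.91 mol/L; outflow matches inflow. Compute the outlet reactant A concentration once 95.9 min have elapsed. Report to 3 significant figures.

Species balance: V dC/dt = Q C_in − Q C − k V C.
This is linear with rate a = Q/V + k = 0.030890 min⁻¹.
C_ss = Q C_in/(Q + kV) = 1.5544 mol/L; C(t) = C_ss + (C₀ − C_ss) e^(−a t).
C(95.9) = 1.5544 + (0.35561)·e^(−0.030890·95.9) = 1.5544 + (0.35561)·0.051697 = 1.5728 mol/L.

1.57 mol/L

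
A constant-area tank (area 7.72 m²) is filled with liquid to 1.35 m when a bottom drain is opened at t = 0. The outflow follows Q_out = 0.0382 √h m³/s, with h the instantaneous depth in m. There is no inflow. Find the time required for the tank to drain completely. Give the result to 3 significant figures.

Accumulation of liquid (constant cross-section A): A dh/dt = −0.0382 √h.
∫ h^(−1/2) dh = −(0.0382/A) ∫ dt, giving 2√h = 2√h₀ − (0.0382/A) t.
Set h = 0: 2√h₀ = (0.0382/A) t_empty ⇒ t_empty = 2A√h₀/0.0382.
t_empty = 2·7.72·√1.35/0.0382 = 15.440·1.1619/0.0382 = 469.62 s.

470 s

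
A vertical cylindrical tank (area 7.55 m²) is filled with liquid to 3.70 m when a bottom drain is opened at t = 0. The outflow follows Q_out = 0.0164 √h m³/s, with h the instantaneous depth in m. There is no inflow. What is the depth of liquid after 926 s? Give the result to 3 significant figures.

A dh/dt = −Q_out = −0.0164 √h.
Separate and integrate: 2(√h − √h₀) = −(0.0164/A) t.
√h = √3.70 − 0.0164·926/(2·7.55) = 1.9235 − 1.0057 = 0.91782.
h = 0.91782² = 0.84239 m.

0.842 m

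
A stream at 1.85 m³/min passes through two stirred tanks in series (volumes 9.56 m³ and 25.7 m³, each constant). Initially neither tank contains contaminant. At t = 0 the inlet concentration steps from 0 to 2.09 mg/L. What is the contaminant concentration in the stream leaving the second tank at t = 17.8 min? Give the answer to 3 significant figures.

Each tank obeys Vᵢ dCᵢ/dt = Q(Cᵢ₋₁ − Cᵢ), so τᵢ = Vᵢ/Q.
τ₁ = 9.56/1.85 = 5.1676 min; τ₂ = 25.7/1.85 = 13.892 min.
Solving the cascade with C₁(0)=C₂(0)=0 gives C₂(t) = C_in[1 − (τ₁ e^(−t/τ₁) − τ₂ e^(−t/τ₂))/(τ₁ − τ₂)].
At t = 17.8: e^(−t/τ₁) = 0.031919, e^(−t/τ₂) = 0.27767.
C₂ = 2.09·[1 − (5.1676·0.031919 − 13.892·0.27767)/(-8.7243)] = 2.09·0.57677 = 1.2054 mg/L.

1.21 mg/L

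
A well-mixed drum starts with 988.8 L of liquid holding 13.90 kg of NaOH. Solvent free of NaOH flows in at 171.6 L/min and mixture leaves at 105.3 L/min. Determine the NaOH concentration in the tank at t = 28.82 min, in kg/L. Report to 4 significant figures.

0.0008682 kg/L

Let m(t) be the amount of NaOH. Volume: V(t) = V₀ + (Q_in − Q_out) t = 988.8 + 66.3000 t; V(28.82) = 2899.57 L.
No NaOH enters, so dm/dt = −Q_out · (m/V).
dm/m = −Q_out dt/(V₀ + 66.3000 t); integrating gives ln(m/m₀) = −(Q_out/(Q_in−Q_out)) ln(V/V₀).
m = m₀ (V₀/V)^(Q_out/(Q_in−Q_out)) = 13.90 × (988.8/2899.57)^(1.58824) = 2.51740 kg.
C = m/V = 2.51740/2899.57 = 0.000868199 kg/L.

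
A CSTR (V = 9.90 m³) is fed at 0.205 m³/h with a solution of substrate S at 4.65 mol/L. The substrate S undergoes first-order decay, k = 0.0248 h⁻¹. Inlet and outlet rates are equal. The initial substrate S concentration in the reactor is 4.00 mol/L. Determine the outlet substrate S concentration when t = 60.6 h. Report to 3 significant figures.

2.24 mol/L

Accumulation = in − out − consumed: V dC/dt = Q C_in − Q C − k V C.
This is linear with rate a = Q/V + k = 0.045507 h⁻¹.
C_ss = Q C_in/(Q + kV) = 2.1159 mol/L; C(t) = C_ss + (C₀ − C_ss) e^(−a t).
C(60.6) = 2.1159 + (1.8841)·e^(−0.045507·60.6) = 2.1159 + (1.8841)·0.063436 = 2.2354 mol/L.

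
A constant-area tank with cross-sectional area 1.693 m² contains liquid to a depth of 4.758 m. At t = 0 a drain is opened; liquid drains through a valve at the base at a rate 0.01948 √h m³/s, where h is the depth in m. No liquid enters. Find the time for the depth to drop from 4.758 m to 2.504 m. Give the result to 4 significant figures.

104.1 s

Unsteady balance on liquid volume: A dh/dt = −0.01948 √h.
Separate and integrate: 2(√h − √h₀) = −(0.01948/A) t.
t = 2A(√h₀ − √h)/0.01948 = 2·1.693·(√4.758 − √2.504)/0.01948
  = 3.38600 × (2.18128 − 1.58240) / 0.01948 = 104.097 s.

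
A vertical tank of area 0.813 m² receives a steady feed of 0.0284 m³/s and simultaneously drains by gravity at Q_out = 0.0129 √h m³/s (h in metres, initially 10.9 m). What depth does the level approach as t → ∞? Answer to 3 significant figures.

4.85 m

Unsteady balance on liquid volume: A dh/dt = Q_in − 0.0129 √h. At steady state dh/dt = 0:
Q_in = 0.0129 √h_ss ⇒ √h_ss = 0.0284/0.0129 = 2.2016.
h_ss = 2.2016² = 4.8468 m. (Since h₀ = 10.9 m > h_ss, the level will fall toward this value.)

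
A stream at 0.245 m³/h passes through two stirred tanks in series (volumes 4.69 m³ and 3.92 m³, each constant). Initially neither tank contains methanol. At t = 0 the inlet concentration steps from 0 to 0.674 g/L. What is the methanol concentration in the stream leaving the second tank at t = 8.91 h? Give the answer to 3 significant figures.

0.0626 g/L

Species balance on tank i: dCᵢ/dt = (Cᵢ₋₁ − Cᵢ)/τᵢ with τᵢ = Vᵢ/Q.
τ₁ = 4.69/0.245 = 19.143 h; τ₂ = 3.92/0.245 = 16.000 h.
Solving the cascade with C₁(0)=C₂(0)=0 gives C₂(t) = C_in[1 − (τ₁ e^(−t/τ₁) − τ₂ e^(−t/τ₂))/(τ₁ − τ₂)].
At t = 8.91: e^(−t/τ₁) = 0.62785, e^(−t/τ₂) = 0.57300.
C₂ = 0.674·[1 − (19.143·0.62785 − 16.000·0.57300)/(3.1429)] = 0.674·0.092874 = 0.062597 g/L.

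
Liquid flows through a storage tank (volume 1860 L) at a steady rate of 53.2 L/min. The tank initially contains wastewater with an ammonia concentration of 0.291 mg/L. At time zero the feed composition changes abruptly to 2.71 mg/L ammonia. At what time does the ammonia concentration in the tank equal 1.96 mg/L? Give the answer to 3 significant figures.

40.9 min

Species balance: V dC/dt = Q(C_in − C) ⇒ τ = V/Q = 34.962 min.
C(t) = C_in + (C₀ − C_in) e^(−t/τ). Set C = 1.96 and solve for t:
e^(−t/τ) = (C − C_in)/(C₀ − C_in) = (1.96 − 2.71)/(0.291 − 2.71) = 0.31005
t = −τ ln(…) = 34.962 × 1.1710 = 40.942 min.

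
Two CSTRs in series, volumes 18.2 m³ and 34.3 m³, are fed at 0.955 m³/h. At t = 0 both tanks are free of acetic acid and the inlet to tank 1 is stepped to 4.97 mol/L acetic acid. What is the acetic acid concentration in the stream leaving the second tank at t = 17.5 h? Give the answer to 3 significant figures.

0.708 mol/L

Each tank obeys Vᵢ dCᵢ/dt = Q(Cᵢ₋₁ − Cᵢ), so τᵢ = Vᵢ/Q.
τ₁ = 18.2/0.955 = 19.058 h; τ₂ = 34.3/0.955 = 35.916 h.
Solving the cascade with C₁(0)=C₂(0)=0 gives C₂(t) = C_in[1 − (τ₁ e^(−t/τ₁) − τ₂ e^(−t/τ₂))/(τ₁ − τ₂)].
At t = 17.5: e^(−t/τ₁) = 0.39921, e^(−t/τ₂) = 0.61432.
C₂ = 4.97·[1 − (19.058·0.39921 − 35.916·0.61432)/(-16.859)] = 4.97·0.14252 = 0.70832 mol/L.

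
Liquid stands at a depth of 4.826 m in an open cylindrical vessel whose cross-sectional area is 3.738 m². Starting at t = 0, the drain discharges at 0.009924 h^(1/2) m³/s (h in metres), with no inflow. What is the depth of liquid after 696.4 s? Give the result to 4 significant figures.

1.619 m

With no inflow, A dh/dt = −0.009924 √h.
Separate and integrate: 2(√h − √h₀) = −(0.009924/A) t.
√h = √4.826 − 0.009924·696.4/(2·3.738) = 2.19682 − 0.924435 = 1.27238.
h = 1.27238² = 1.61895 m.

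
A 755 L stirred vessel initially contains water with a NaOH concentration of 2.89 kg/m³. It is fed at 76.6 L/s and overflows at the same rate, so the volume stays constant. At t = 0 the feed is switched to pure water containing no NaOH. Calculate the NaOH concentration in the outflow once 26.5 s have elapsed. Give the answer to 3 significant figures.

0.196 kg/m³

Unsteady species balance (constant V, well mixed): V dC/dt = Q(C_in − C).
Rewrite as dC/dt + C/τ = C_in/τ, τ = V/Q = 9.8564 s.
This is linear first-order; C(t) = C_in + (C₀ − C_in) e^(−t/τ).
C(26.5) = 0 + (2.89 − 0)·e^(−26.5/9.8564) = 0 + (2.8900)·0.067975 = 0.19645 kg/m³.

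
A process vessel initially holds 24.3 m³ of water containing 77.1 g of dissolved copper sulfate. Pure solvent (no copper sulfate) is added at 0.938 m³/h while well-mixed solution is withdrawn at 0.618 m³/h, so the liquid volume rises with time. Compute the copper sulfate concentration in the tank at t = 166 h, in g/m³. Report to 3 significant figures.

Let m(t) be the amount of copper sulfate. Volume: V(t) = V₀ + (Q_in − Q_out) t = 24.3 + 0.32000 t; V(166) = 77.420 m³.
Species balance (pure solvent in): dm/dt = −Q_out · m/V(t).
Separate: dm/m = −Q_out dt/V(t) ⇒ ln(m/m₀) = −(Q_out/(Q_in−Q_out)) ln(V/V₀).
m = m₀ (V₀/V)^(Q_out/(Q_in−Q_out)) = 77.1 × (24.3/77.420)^(1.9313) = 8.2254 g.
C = m/V = 8.2254/77.420 = 0.10624 g/m³.

0.106 g/m³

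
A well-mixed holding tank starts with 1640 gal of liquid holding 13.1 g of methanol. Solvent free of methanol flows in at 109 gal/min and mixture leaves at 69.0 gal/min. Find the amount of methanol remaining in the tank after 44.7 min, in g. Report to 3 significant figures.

Total volume: dV/dt = Q_in − Q_out = 40.000 gal/min, so V(t) = 1640 + 40.000 t and V(44.7) = 3428.0 gal.
Species balance (pure solvent in): dm/dt = −Q_out · m/V(t).
dm/m = −Q_out dt/(V₀ + 40.000 t); integrating gives ln(m/m₀) = −(Q_out/(Q_in−Q_out)) ln(V/V₀).
m = m₀ (V₀/V)^(Q_out/(Q_in−Q_out)) = 13.1 × (1640/3428.0)^(1.7250) = 3.6722 g.

3.67 g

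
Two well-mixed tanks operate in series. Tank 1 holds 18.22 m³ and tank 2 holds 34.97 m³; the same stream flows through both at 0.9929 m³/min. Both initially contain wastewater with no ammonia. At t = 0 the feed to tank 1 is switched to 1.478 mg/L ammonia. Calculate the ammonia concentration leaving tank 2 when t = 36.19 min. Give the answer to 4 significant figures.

Time constants: τᵢ = Vᵢ/Q for each well-mixed tank.
τ₁ = 18.22/0.9929 = 18.3503 min; τ₂ = 34.97/0.9929 = 35.2201 min.
Tank 1: C₁ = C_in(1 − e^(−t/τ₁)). Tank 2 (τ₁ ≠ τ₂): C₂ = C_in[1 − (τ₁ e^(−t/τ₁) − τ₂ e^(−t/τ₂))/(τ₁ − τ₂)].
At t = 36.19: e^(−t/τ₁) = 0.139154, e^(−t/τ₂) = 0.357887.
C₂ = 1.478·[1 − (18.3503·0.139154 − 35.2201·0.357887)/(-16.8698)] = 1.478·0.404184 = 0.597385 mg/L.

0.5974 mg/L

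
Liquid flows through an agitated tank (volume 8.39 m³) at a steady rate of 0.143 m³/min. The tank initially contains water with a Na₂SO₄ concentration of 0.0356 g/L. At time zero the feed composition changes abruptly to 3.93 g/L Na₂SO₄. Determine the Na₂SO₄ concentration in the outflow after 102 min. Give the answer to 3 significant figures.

3.25 g/L

Transient balance on the dissolved component: V dC/dt = Q(C_in − C).
So dC/dt = (C_in − C)/τ with τ = V/Q = 8.39/0.143 = 58.671 min.
Integrating: C(t) = C_in + (C₀ − C_in) e^(−t/τ).
C(102) = 3.93 + (0.0356 − 3.93)·e^(−102/58.671) = 3.93 + (-3.8944)·0.17578 = 3.2454 g/L.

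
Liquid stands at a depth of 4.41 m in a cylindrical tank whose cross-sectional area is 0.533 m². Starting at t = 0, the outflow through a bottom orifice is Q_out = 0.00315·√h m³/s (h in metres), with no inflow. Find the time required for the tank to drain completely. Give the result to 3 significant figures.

711 s

With no inflow, A dh/dt = −0.00315 √h.
This is separable: 2 d(√h)/dt = −0.00315/A, so √h = √h₀ − (0.00315/(2A)) t.
Set h = 0: 2√h₀ = (0.00315/A) t_empty ⇒ t_empty = 2A√h₀/0.00315.
t_empty = 2·0.533·√4.41/0.00315 = 1.0660·2.1000/0.00315 = 710.67 s.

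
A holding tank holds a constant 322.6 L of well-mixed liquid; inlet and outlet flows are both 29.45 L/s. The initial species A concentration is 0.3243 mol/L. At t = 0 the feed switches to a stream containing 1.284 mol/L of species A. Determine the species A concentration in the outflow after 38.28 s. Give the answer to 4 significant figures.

Accumulation = in − out for the solute gives V dC/dt = Q(C_in − C).
Rewrite as dC/dt + C/τ = C_in/τ, τ = V/Q = 10.9542 s.
C approaches C_in exponentially: C(t) = C_in + (C₀ − C_in) e^(−t/τ).
C(38.28) = 1.284 + (0.3243 − 1.284)·e^(−38.28/10.9542) = 1.284 + (-0.959700)·0.0303620 = 1.25486 mol/L.

1.255 mol/L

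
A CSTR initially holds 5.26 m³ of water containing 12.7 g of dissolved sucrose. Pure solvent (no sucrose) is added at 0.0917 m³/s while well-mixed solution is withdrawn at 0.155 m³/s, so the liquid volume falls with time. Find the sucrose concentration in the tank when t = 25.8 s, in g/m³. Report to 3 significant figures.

Let m(t) be the amount of sucrose. Volume: V(t) = V₀ + (Q_in − Q_out) t = 5.26 − 0.063300 t; V(25.8) = 3.6269 m³.
Solute balance: dm/dt = 0 − Q_out C = −Q_out m/V(t).
dm/m = −Q_out dt/(V₀ − 0.063300 t); integrating gives ln(m/m₀) = −(Q_out/(Q_in−Q_out)) ln(V/V₀).
m = m₀ (V₀/V)^(Q_out/(Q_in−Q_out)) = 12.7 × (5.26/3.6269)^(-2.4487) = 5.1104 g.
C = m/V = 5.1104/3.6269 = 1.4090 g/m³.

1.41 g/m³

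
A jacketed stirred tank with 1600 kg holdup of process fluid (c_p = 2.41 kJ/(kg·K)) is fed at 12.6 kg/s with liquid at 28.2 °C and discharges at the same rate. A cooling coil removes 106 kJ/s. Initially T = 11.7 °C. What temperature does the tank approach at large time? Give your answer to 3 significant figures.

M c_p dT/dt = ṁ c_p (T_in − T) − Q̇.
At steady state dT/dt = 0 ⇒ T_ss = T_in − Q̇/(ṁ c_p) = 28.2 − 106/(12.6·2.41) = 24.709 °C.

24.7 °C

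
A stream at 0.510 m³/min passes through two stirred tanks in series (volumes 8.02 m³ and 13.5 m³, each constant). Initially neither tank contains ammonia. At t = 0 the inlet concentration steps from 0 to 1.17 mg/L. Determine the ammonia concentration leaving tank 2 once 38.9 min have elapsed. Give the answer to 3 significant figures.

0.651 mg/L

Time constants: τᵢ = Vᵢ/Q for each well-mixed tank.
τ₁ = 8.02/0.510 = 15.725 min; τ₂ = 13.5/0.510 = 26.471 min.
Solving the cascade with C₁(0)=C₂(0)=0 gives C₂(t) = C_in[1 − (τ₁ e^(−t/τ₁) − τ₂ e^(−t/τ₂))/(τ₁ − τ₂)].
At t = 38.9: e^(−t/τ₁) = 0.084273, e^(−t/τ₂) = 0.23003.
C₂ = 1.17·[1 − (15.725·0.084273 − 26.471·0.23003)/(-10.745)] = 1.17·0.55666 = 0.65129 mg/L.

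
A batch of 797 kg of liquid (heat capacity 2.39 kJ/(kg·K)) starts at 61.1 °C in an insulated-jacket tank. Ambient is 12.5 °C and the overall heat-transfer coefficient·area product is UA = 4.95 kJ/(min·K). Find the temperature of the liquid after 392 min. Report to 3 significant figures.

First-law balance (no shaft work): M c_p dT/dt = −UA(T − T_amb).
dT/dt = (T_ss − T)/τ with T_ss = T_amb = 12.500 °C, τ = M c_p/UA = 797·2.39/4.95 = 384.81 min.
This is linear first-order; T(t) = T_ss + (T₀ − T_ss) e^(−t/τ).
T(392) = 12.500 + (48.600)·0.36107 = 30.048 °C.

30.0 °C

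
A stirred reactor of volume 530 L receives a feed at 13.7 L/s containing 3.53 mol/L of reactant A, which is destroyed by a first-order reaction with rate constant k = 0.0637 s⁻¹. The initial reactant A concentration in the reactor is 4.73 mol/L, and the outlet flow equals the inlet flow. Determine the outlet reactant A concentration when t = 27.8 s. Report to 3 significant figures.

V dC/dt = Q(C_in − C) − k V C.
This is linear with rate a = Q/V + k = 0.089549 s⁻¹.
C_ss = Q C_in/(Q + kV) = 1.0190 mol/L; C(t) = C_ss + (C₀ − C_ss) e^(−a t).
C(27.8) = 1.0190 + (3.7110)·e^(−0.089549·27.8) = 1.0190 + (3.7110)·0.082954 = 1.3268 mol/L.

1.33 mol/L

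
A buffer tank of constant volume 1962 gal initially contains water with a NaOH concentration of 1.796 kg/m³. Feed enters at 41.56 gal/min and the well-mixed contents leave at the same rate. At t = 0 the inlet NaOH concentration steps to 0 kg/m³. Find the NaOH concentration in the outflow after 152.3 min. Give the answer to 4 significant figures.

0.07132 kg/m³

Transient balance on the dissolved component: V dC/dt = Q(C_in − C).
Time constant τ = V/Q = 1962/41.56 = 47.2089 min.
This is linear first-order; C(t) = C_in + (C₀ − C_in) e^(−t/τ).
C(152.3) = 0 + (1.796 − 0)·e^(−152.3/47.2089) = 0 + (1.79600)·0.0397125 = 0.0713236 kg/m³.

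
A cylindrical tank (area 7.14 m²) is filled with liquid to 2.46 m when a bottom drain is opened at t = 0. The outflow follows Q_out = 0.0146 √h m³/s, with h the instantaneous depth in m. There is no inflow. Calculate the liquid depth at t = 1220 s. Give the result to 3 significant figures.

0.103 m

A dh/dt = −Q_out = −0.0146 √h.
∫ h^(−1/2) dh = −(0.0146/A) ∫ dt, giving 2√h = 2√h₀ − (0.0146/A) t.
√h = √2.46 − 0.0146·1220/(2·7.14) = 1.5684 − 1.2473 = 0.32110.
h = 0.32110² = 0.10311 m.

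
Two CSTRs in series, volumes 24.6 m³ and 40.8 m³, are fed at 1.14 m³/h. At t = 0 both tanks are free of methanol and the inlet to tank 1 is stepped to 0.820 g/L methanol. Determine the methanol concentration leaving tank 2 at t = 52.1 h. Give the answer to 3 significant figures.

Species balance on tank i: dCᵢ/dt = (Cᵢ₋₁ − Cᵢ)/τᵢ with τᵢ = Vᵢ/Q.
τ₁ = 24.6/1.14 = 21.579 h; τ₂ = 40.8/1.14 = 35.789 h.
Solving the cascade with C₁(0)=C₂(0)=0 gives C₂(t) = C_in[1 − (τ₁ e^(−t/τ₁) − τ₂ e^(−t/τ₂))/(τ₁ − τ₂)].
At t = 52.1: e^(−t/τ₁) = 0.089422, e^(−t/τ₂) = 0.23323.
C₂ = 0.820·[1 − (21.579·0.089422 − 35.789·0.23323)/(-14.211)] = 0.820·0.54840 = 0.44969 g/L.

0.450 g/L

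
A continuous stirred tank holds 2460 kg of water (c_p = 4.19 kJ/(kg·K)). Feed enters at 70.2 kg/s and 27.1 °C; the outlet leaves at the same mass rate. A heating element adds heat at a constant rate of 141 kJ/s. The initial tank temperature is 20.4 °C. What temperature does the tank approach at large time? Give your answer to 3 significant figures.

Heat balance on the well-mixed liquid: M c_p dT/dt = ṁ c_p (T_in − T) + 141.
At steady state dT/dt = 0 ⇒ T_ss = T_in + Q̇/(ṁ c_p) = 27.1 + 141/(70.2·4.19) = 27.579 °C.

27.6 °C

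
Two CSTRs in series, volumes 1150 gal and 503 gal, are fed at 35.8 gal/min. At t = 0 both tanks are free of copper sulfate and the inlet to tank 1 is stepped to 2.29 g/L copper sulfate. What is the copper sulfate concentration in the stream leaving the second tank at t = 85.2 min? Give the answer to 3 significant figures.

Time constants: τᵢ = Vᵢ/Q for each well-mixed tank.
τ₁ = 1150/35.8 = 32.123 min; τ₂ = 503/35.8 = 14.050 min.
Solving the cascade with C₁(0)=C₂(0)=0 gives C₂(t) = C_in[1 − (τ₁ e^(−t/τ₁) − τ₂ e^(−t/τ₂))/(τ₁ − τ₂)].
At t = 85.2: e^(−t/τ₁) = 0.070488, e^(−t/τ₂) = 0.0023252.
C₂ = 2.29·[1 − (32.123·0.070488 − 14.050·0.0023252)/(18.073)] = 2.29·0.87652 = 2.0072 g/L.

2.01 g/L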